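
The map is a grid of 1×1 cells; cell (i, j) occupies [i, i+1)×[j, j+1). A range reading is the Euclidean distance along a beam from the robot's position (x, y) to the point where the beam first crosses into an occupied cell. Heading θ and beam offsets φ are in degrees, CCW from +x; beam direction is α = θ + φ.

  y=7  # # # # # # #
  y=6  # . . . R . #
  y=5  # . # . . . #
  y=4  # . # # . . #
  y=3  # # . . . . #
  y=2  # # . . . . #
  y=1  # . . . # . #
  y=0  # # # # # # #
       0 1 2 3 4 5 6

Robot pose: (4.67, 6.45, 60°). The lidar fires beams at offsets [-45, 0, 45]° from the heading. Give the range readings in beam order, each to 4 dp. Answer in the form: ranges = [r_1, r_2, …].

ranges = [1.3769, 0.6351, 0.5694]

beam 1: φ=-45°, α=15°
  dir = (cos 15°, sin 15°) = (0.9659, 0.2588); from cell (4,6)
  next x-line at t=0.3416, next y-line at t=2.1250; Δt_x=1.0353, Δt_y=3.8637
    x: enter (5,6) at t=0.3416
    x: enter (6,6) at t=1.3769 ← occupied
  → r_1 = 1.3769
beam 2: φ=0°, α=60°
  dir = (cos 60°, sin 60°) = (0.5000, 0.8660); from cell (4,6)
  next x-line at t=0.6600, next y-line at t=0.6351; Δt_x=2.0000, Δt_y=1.1547
    y: enter (4,7) at t=0.6351 ← occupied
  → r_2 = 0.6351
beam 3: φ=45°, α=105°
  dir = (cos 105°, sin 105°) = (-0.2588, 0.9659); from cell (4,6)
  next x-line at t=2.5887, next y-line at t=0.5694; Δt_x=3.8637, Δt_y=1.0353
    y: enter (4,7) at t=0.5694 ← occupied
  → r_3 = 0.5694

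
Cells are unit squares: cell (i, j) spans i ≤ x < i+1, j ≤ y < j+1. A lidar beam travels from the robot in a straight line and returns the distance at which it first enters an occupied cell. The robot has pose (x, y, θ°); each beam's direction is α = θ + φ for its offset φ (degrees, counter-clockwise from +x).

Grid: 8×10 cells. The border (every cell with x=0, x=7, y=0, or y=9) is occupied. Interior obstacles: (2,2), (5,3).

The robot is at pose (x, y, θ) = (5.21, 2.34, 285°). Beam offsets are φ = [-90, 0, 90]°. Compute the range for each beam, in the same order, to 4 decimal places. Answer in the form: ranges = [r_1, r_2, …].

beam 1: φ=-90°, α=195°
  dir = (cos 195°, sin 195°) = (-0.9659, -0.2588); from cell (5,2)
  next x-line at t=0.2174, next y-line at t=1.3137; Δt_x=1.0353, Δt_y=3.8637
    x: enter (4,2) at t=0.2174
    x: enter (3,2) at t=1.2527
    y: enter (3,1) at t=1.3137
    x: enter (2,1) at t=2.2880
    x: enter (1,1) at t=3.3232
    x: enter (0,1) at t=4.3585 ← occupied
  → r_1 = 4.3585
beam 2: φ=0°, α=285°
  dir = (cos 285°, sin 285°) = (0.2588, -0.9659); from cell (5,2)
  next x-line at t=3.0523, next y-line at t=0.3520; Δt_x=3.8637, Δt_y=1.0353
    y: enter (5,1) at t=0.3520
    y: enter (5,0) at t=1.3873 ← occupied
  → r_2 = 1.3873
beam 3: φ=90°, α=15°
  dir = (cos 15°, sin 15°) = (0.9659, 0.2588); from cell (5,2)
  next x-line at t=0.8179, next y-line at t=2.5500; Δt_x=1.0353, Δt_y=3.8637
    x: enter (6,2) at t=0.8179
    x: enter (7,2) at t=1.8531 ← occupied
  → r_3 = 1.8531

ranges = [4.3585, 1.3873, 1.8531]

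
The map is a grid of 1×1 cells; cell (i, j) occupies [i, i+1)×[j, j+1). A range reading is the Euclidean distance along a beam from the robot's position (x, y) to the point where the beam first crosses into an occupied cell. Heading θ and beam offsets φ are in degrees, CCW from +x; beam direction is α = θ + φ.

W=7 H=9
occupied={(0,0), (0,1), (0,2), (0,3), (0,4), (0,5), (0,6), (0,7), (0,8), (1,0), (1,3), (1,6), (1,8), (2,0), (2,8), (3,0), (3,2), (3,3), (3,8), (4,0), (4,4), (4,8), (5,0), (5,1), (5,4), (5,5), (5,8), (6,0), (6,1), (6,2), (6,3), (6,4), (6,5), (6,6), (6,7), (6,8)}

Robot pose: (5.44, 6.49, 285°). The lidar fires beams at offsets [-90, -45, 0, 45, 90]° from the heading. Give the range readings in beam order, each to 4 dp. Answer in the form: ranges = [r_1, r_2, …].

beam 1: φ=-90°, α=195°
  d=(-0.9659,-0.2588)  start (5,6)  tX=0.4555 tY=1.8932  stride 1/|dx|=1.0353 1/|dy|=3.8637
    cross x-line → (4,6), t=0.4555
    cross x-line → (3,6), t=1.4908
    cross y-line → (3,5), t=1.8932
    cross x-line → (2,5), t=2.5261
    cross x-line → (1,5), t=3.5614
    cross x-line → (0,5), t=4.5966 (wall)
  → r_1 = 4.5966
beam 2: φ=-45°, α=240°
  d=(-0.5000,-0.8660)  start (5,6)  tX=0.8800 tY=0.5658  stride 1/|dx|=2.0000 1/|dy|=1.1547
    cross y-line → (5,5), t=0.5658 (wall)
  → r_2 = 0.5658
beam 3: φ=0°, α=285°
  d=(0.2588,-0.9659)  start (5,6)  tX=2.1637 tY=0.5073  stride 1/|dx|=3.8637 1/|dy|=1.0353
    cross y-line → (5,5), t=0.5073 (wall)
  → r_3 = 0.5073
beam 4: φ=45°, α=330°
  d=(0.8660,-0.5000)  start (5,6)  tX=0.6466 tY=0.9800  stride 1/|dx|=1.1547 1/|dy|=2.0000
    cross x-line → (6,6), t=0.6466 (wall)
  → r_4 = 0.6466
beam 5: φ=90°, α=15°
  d=(0.9659,0.2588)  start (5,6)  tX=0.5798 tY=1.9705  stride 1/|dx|=1.0353 1/|dy|=3.8637
    cross x-line → (6,6), t=0.5798 (wall)
  → r_5 = 0.5798

ranges = [4.5966, 0.5658, 0.5073, 0.6466, 0.5798]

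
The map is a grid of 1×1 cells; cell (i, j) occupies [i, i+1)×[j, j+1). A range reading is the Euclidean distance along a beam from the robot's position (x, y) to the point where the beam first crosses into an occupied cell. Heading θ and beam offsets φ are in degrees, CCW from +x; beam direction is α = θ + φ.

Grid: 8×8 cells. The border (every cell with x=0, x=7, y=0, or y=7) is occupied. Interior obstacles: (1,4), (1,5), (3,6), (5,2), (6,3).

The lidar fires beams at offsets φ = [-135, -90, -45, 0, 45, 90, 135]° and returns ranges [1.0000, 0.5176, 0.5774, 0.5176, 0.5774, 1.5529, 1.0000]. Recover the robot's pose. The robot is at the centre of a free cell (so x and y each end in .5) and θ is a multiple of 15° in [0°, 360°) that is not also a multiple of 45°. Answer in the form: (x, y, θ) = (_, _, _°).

Candidates: 31 free-cell centres × 16 headings = 496 poses. Raycast each; keep the one whose scan matches to 4 dp.
  (5.5, 1.5, 300°): beam 1 = 4.6587 ≠ 1.0000 ✗
  (6.5, 2.5, 30°): beam 1 = 1.5529 ≠ 1.0000 ✗
  (1.5, 6.5, 105°): beam 1 = 5.1962 ≠ 1.0000 ✗
  …
  (6.5, 1.5, 345°): r_1=1.0000, r_2=0.5176, r_3=0.5774, r_4=0.5176, r_5=0.5774, r_6=1.5529, r_7=1.0000 — all match ✓
No second candidate reproduces the full scan.

(x, y, θ) = (6.5, 1.5, 345°)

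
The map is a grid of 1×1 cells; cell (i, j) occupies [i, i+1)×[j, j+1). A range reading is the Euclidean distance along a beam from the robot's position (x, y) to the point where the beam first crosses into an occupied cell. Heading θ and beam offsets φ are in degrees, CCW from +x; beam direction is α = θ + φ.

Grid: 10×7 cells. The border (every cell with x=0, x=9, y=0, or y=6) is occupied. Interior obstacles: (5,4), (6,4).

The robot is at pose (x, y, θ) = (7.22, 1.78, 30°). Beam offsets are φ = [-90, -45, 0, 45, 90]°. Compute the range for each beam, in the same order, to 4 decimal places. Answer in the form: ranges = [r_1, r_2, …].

ranges = [0.9007, 1.8428, 2.0554, 4.3689, 2.5634]

beam 1: φ=-90°, α=300°
  direction (0.5000, -0.8660); cell (7,1); t to first gridline: x 1.5600, y 0.9007 (then +2.0000 / +1.1547)
    (7,0) via y @ 0.9007  # hit
  → r_1 = 0.9007
beam 2: φ=-45°, α=345°
  direction (0.9659, -0.2588); cell (7,1); t to first gridline: x 0.8075, y 3.0137 (then +1.0353 / +3.8637)
    (8,1) via x @ 0.8075
    (9,1) via x @ 1.8428  # hit
  → r_2 = 1.8428
beam 3: φ=0°, α=30°
  direction (0.8660, 0.5000); cell (7,1); t to first gridline: x 0.9007, y 0.4400 (then +1.1547 / +2.0000)
    (7,2) via y @ 0.4400
    (8,2) via x @ 0.9007
    (9,2) via x @ 2.0554  # hit
  → r_3 = 2.0554
beam 4: φ=45°, α=75°
  direction (0.2588, 0.9659); cell (7,1); t to first gridline: x 3.0137, y 0.2278 (then +3.8637 / +1.0353)
    (7,2) via y @ 0.2278
    (7,3) via y @ 1.2630
    (7,4) via y @ 2.2983
    (8,4) via x @ 3.0137
    (8,5) via y @ 3.3336
    (8,6) via y @ 4.3689  # hit
  → r_4 = 4.3689
beam 5: φ=90°, α=120°
  direction (-0.5000, 0.8660); cell (7,1); t to first gridline: x 0.4400, y 0.2540 (then +2.0000 / +1.1547)
    (7,2) via y @ 0.2540
    (6,2) via x @ 0.4400
    (6,3) via y @ 1.4087
    (5,3) via x @ 2.4400
    (5,4) via y @ 2.5634  # hit
  → r_5 = 2.5634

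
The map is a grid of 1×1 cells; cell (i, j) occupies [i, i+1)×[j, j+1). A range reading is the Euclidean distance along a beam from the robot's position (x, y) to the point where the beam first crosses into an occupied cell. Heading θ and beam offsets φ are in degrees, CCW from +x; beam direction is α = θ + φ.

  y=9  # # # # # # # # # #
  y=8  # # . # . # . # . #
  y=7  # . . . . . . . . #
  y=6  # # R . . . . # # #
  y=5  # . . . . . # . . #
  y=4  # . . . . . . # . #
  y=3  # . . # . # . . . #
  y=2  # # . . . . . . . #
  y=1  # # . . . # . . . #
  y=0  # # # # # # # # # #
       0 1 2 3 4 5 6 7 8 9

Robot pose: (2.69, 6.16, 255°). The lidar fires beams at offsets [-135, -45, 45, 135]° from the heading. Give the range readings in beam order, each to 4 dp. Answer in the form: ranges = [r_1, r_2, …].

beam 1: φ=-135°, α=120°
  cosα=-0.5000 sinα=0.8660 | (2,6) | tMaxX 1.3800 tMaxY 0.9699 | tΔX 2.0000 tΔY 1.1547
    t=0.9699 [y] (2,7)
    t=1.3800 [x] (1,7)
    t=2.1246 [y] (1,8) — stop
  → r_1 = 2.1246
beam 2: φ=-45°, α=210°
  cosα=-0.8660 sinα=-0.5000 | (2,6) | tMaxX 0.7967 tMaxY 0.3200 | tΔX 1.1547 tΔY 2.0000
    t=0.3200 [y] (2,5)
    t=0.7967 [x] (1,5)
    t=1.9514 [x] (0,5) — stop
  → r_2 = 1.9514
beam 3: φ=45°, α=300°
  cosα=0.5000 sinα=-0.8660 | (2,6) | tMaxX 0.6200 tMaxY 0.1848 | tΔX 2.0000 tΔY 1.1547
    t=0.1848 [y] (2,5)
    t=0.6200 [x] (3,5)
    t=1.3395 [y] (3,4)
    t=2.4942 [y] (3,3) — stop
  → r_3 = 2.4942
beam 4: φ=135°, α=30°
  cosα=0.8660 sinα=0.5000 | (2,6) | tMaxX 0.3580 tMaxY 1.6800 | tΔX 1.1547 tΔY 2.0000
    t=0.3580 [x] (3,6)
    t=1.5127 [x] (4,6)
    t=1.6800 [y] (4,7)
    t=2.6674 [x] (5,7)
    t=3.6800 [y] (5,8) — stop
  → r_4 = 3.6800

ranges = [2.1246, 1.9514, 2.4942, 3.6800]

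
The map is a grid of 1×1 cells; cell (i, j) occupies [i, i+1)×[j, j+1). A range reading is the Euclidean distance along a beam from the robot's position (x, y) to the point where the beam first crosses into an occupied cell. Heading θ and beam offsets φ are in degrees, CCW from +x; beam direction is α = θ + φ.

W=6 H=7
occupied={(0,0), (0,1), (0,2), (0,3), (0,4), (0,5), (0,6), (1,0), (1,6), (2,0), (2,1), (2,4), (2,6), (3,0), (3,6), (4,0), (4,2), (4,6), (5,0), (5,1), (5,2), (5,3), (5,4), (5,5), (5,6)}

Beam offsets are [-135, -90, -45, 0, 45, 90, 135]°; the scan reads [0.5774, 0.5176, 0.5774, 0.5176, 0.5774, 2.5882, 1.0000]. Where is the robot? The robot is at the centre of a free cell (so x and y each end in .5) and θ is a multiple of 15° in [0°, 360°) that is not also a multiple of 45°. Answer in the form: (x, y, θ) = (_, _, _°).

Enumerate (i+0.5, j+0.5, θ) over the 17 free cells and 16 admissible headings. For each, cast all 7 beams and compare to the given ranges.
  (3.5, 2.5, 255°): beam 1 = 1.7321 ≠ 0.5774 ✗
  (4.5, 5.5, 75°): beam 1 = 1.0000 ≠ 0.5774 ✗
  (4.5, 3.5, 285°): beam 1 = 1.7321 ≠ 0.5774 ✗
  (3.5, 1.5, 120°): beam 1 = 1.5529 ≠ 0.5774 ✗
  …
  (1.5, 1.5, 345°): r_1=0.5774, r_2=0.5176, r_3=0.5774, r_4=0.5176, r_5=0.5774, r_6=2.5882, r_7=1.0000 — all match ✓
No second candidate reproduces the full scan.

(x, y, θ) = (1.5, 1.5, 345°)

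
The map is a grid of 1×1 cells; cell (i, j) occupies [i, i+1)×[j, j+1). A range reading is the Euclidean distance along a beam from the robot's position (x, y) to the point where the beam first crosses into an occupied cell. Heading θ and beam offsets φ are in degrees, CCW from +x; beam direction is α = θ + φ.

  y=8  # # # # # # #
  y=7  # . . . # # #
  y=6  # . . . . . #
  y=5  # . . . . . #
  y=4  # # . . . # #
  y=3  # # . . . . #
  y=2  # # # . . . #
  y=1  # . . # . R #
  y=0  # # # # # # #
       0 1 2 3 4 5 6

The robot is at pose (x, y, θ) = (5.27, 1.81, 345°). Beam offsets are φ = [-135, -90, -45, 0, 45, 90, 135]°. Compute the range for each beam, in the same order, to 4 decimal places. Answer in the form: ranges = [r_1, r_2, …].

ranges = [1.4665, 0.8386, 0.9353, 0.7558, 0.8429, 2.2673, 7.1476]

beam 1: φ=-135°, α=210°
  d=(-0.8660,-0.5000)  start (5,1)  tX=0.3118 tY=1.6200  stride 1/|dx|=1.1547 1/|dy|=2.0000
    cross x-line → (4,1), t=0.3118
    cross x-line → (3,1), t=1.4665 (wall)
  → r_1 = 1.4665
beam 2: φ=-90°, α=255°
  d=(-0.2588,-0.9659)  start (5,1)  tX=1.0432 tY=0.8386  stride 1/|dx|=3.8637 1/|dy|=1.0353
    cross y-line → (5,0), t=0.8386 (wall)
  → r_2 = 0.8386
beam 3: φ=-45°, α=300°
  d=(0.5000,-0.8660)  start (5,1)  tX=1.4600 tY=0.9353  stride 1/|dx|=2.0000 1/|dy|=1.1547
    cross y-line → (5,0), t=0.9353 (wall)
  → r_3 = 0.9353
beam 4: φ=0°, α=345°
  d=(0.9659,-0.2588)  start (5,1)  tX=0.7558 tY=3.1296  stride 1/|dx|=1.0353 1/|dy|=3.8637
    cross x-line → (6,1), t=0.7558 (wall)
  → r_4 = 0.7558
beam 5: φ=45°, α=30°
  d=(0.8660,0.5000)  start (5,1)  tX=0.8429 tY=0.3800  stride 1/|dx|=1.1547 1/|dy|=2.0000
    cross y-line → (5,2), t=0.3800
    cross x-line → (6,2), t=0.8429 (wall)
  → r_5 = 0.8429
beam 6: φ=90°, α=75°
  d=(0.2588,0.9659)  start (5,1)  tX=2.8205 tY=0.1967  stride 1/|dx|=3.8637 1/|dy|=1.0353
    cross y-line → (5,2), t=0.1967
    cross y-line → (5,3), t=1.2320
    cross y-line → (5,4), t=2.2673 (wall)
  → r_6 = 2.2673
beam 7: φ=135°, α=120°
  d=(-0.5000,0.8660)  start (5,1)  tX=0.5400 tY=0.2194  stride 1/|dx|=2.0000 1/|dy|=1.1547
    cross y-line → (5,2), t=0.2194
    cross x-line → (4,2), t=0.5400
    cross y-line → (4,3), t=1.3741
    cross y-line → (4,4), t=2.5288
    cross x-line → (3,4), t=2.5400
    cross y-line → (3,5), t=3.6835
    cross x-line → (2,5), t=4.5400
    cross y-line → (2,6), t=4.8382
    cross y-line → (2,7), t=5.9929
    cross x-line → (1,7), t=6.5400
    cross y-line → (1,8), t=7.1476 (wall)
  → r_7 = 7.1476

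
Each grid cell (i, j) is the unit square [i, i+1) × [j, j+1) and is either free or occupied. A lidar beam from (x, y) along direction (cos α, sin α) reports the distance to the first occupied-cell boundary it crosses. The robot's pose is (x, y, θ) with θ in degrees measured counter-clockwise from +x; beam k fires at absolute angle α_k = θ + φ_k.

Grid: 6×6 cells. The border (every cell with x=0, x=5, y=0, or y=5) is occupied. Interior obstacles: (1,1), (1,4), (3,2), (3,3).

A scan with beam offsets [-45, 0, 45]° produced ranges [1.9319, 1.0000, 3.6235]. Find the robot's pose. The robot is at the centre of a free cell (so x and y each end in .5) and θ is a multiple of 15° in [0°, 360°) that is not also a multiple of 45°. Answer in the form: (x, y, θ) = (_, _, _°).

The pose lattice has 12·16 = 192 candidates. Test each by forward raycasting.
  (4.5, 3.5, 30°): beam 1 = 0.5176 ≠ 1.9319 ✗
  (4.5, 1.5, 165°): beam 1 = 1.0000 ≠ 1.9319 ✗
  (4.5, 4.5, 330°): beam 2 = 0.5774 ≠ 1.0000 ✗
  …
  (4.5, 1.5, 120°): r_1=1.9319, r_2=1.0000, r_3=3.6235 — all match ✓
No second candidate reproduces the full scan.

(x, y, θ) = (4.5, 1.5, 120°)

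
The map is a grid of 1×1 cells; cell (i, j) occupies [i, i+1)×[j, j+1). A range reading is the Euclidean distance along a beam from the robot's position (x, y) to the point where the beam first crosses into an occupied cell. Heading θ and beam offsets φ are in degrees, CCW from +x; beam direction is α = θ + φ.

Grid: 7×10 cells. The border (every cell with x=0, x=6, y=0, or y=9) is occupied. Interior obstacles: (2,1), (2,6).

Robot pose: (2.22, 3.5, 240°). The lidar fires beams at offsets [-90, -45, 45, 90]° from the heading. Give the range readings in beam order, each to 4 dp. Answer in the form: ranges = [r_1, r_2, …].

ranges = [1.4087, 1.2630, 1.5529, 4.3648]

beam 1: φ=-90°, α=150°
  d=(-0.8660,0.5000)  start (2,3)  tX=0.2540 tY=1.0000  stride 1/|dx|=1.1547 1/|dy|=2.0000
    cross x-line → (1,3), t=0.2540
    cross y-line → (1,4), t=1.0000
    cross x-line → (0,4), t=1.4087 (wall)
  → r_1 = 1.4087
beam 2: φ=-45°, α=195°
  d=(-0.9659,-0.2588)  start (2,3)  tX=0.2278 tY=1.9319  stride 1/|dx|=1.0353 1/|dy|=3.8637
    cross x-line → (1,3), t=0.2278
    cross x-line → (0,3), t=1.2630 (wall)
  → r_2 = 1.2630
beam 3: φ=45°, α=285°
  d=(0.2588,-0.9659)  start (2,3)  tX=3.0137 tY=0.5176  stride 1/|dx|=3.8637 1/|dy|=1.0353
    cross y-line → (2,2), t=0.5176
    cross y-line → (2,1), t=1.5529 (wall)
  → r_3 = 1.5529
beam 4: φ=90°, α=330°
  d=(0.8660,-0.5000)  start (2,3)  tX=0.9007 tY=1.0000  stride 1/|dx|=1.1547 1/|dy|=2.0000
    cross x-line → (3,3), t=0.9007
    cross y-line → (3,2), t=1.0000
    cross x-line → (4,2), t=2.0554
    cross y-line → (4,1), t=3.0000
    cross x-line → (5,1), t=3.2101
    cross x-line → (6,1), t=4.3648 (wall)
  → r_4 = 4.3648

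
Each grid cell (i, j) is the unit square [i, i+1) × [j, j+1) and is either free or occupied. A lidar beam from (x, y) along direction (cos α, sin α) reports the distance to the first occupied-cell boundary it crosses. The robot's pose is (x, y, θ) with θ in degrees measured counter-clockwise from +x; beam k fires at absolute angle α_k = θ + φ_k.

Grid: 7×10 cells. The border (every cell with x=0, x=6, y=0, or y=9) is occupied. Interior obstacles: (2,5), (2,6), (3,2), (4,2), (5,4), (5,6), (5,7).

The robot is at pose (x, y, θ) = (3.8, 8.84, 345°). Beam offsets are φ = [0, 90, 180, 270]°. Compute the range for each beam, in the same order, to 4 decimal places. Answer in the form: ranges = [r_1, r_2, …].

ranges = [2.2776, 0.1656, 0.6182, 3.0910]

beam 1: φ=0°, α=345°
  d=(0.9659,-0.2588)  start (3,8)  tX=0.2071 tY=3.2455  stride 1/|dx|=1.0353 1/|dy|=3.8637
    cross x-line → (4,8), t=0.2071
    cross x-line → (5,8), t=1.2423
    cross x-line → (6,8), t=2.2776 (wall)
  → r_1 = 2.2776
beam 2: φ=90°, α=75°
  d=(0.2588,0.9659)  start (3,8)  tX=0.7727 tY=0.1656  stride 1/|dx|=3.8637 1/|dy|=1.0353
    cross y-line → (3,9), t=0.1656 (wall)
  → r_2 = 0.1656
beam 3: φ=180°, α=165°
  d=(-0.9659,0.2588)  start (3,8)  tX=0.8282 tY=0.6182  stride 1/|dx|=1.0353 1/|dy|=3.8637
    cross y-line → (3,9), t=0.6182 (wall)
  → r_3 = 0.6182
beam 4: φ=270°, α=255°
  d=(-0.2588,-0.9659)  start (3,8)  tX=3.0910 tY=0.8696  stride 1/|dx|=3.8637 1/|dy|=1.0353
    cross y-line → (3,7), t=0.8696
    cross y-line → (3,6), t=1.9049
    cross y-line → (3,5), t=2.9402
    cross x-line → (2,5), t=3.0910 (wall)
  → r_4 = 3.0910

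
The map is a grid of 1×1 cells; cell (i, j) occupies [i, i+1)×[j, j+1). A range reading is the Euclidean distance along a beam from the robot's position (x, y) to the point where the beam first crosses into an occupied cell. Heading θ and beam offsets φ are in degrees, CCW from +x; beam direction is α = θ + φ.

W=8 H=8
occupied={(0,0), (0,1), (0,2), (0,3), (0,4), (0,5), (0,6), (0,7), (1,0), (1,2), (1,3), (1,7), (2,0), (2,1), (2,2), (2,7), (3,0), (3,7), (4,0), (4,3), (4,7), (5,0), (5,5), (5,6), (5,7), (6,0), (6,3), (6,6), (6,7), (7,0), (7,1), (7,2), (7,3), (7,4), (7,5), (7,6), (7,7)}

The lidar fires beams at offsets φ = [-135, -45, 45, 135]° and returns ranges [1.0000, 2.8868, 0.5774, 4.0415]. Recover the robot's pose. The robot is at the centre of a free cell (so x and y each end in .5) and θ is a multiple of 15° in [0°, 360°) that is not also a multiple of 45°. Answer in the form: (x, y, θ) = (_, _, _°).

The pose lattice has 27·16 = 432 candidates. Test each by forward raycasting.
  (2.5, 5.5, 210°): beam 1 = 1.5529 ≠ 1.0000 ✗
  (3.5, 4.5, 330°): beam 1 = 1.9319 ≠ 1.0000 ✗
  (6.5, 4.5, 210°): beam 1 = 1.5529 ≠ 1.0000 ✗
  …
  (3.5, 3.5, 345°): r_1=1.0000, r_2=2.8868, r_3=0.5774, r_4=4.0415 — all match ✓
Only this pose fits every beam.

(x, y, θ) = (3.5, 3.5, 345°)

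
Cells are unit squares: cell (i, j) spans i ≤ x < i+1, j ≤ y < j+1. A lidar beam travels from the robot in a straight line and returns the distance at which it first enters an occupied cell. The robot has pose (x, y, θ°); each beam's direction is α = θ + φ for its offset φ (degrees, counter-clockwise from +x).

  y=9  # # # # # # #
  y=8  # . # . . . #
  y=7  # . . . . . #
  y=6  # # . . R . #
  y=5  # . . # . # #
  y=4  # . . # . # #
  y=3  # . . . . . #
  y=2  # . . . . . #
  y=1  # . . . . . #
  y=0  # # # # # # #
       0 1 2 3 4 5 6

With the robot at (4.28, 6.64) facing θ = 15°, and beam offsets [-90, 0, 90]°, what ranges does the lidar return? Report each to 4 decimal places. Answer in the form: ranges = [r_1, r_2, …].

beam 1: φ=-90°, α=285°
  d=(0.2588,-0.9659)  start (4,6)  tX=2.7819 tY=0.6626  stride 1/|dx|=3.8637 1/|dy|=1.0353
    cross y-line → (4,5), t=0.6626
    cross y-line → (4,4), t=1.6979
    cross y-line → (4,3), t=2.7331
    cross x-line → (5,3), t=2.7819
    cross y-line → (5,2), t=3.7684
    cross y-line → (5,1), t=4.8037
    cross y-line → (5,0), t=5.8390 (wall)
  → r_1 = 5.8390
beam 2: φ=0°, α=15°
  d=(0.9659,0.2588)  start (4,6)  tX=0.7454 tY=1.3909  stride 1/|dx|=1.0353 1/|dy|=3.8637
    cross x-line → (5,6), t=0.7454
    cross y-line → (5,7), t=1.3909
    cross x-line → (6,7), t=1.7807 (wall)
  → r_2 = 1.7807
beam 3: φ=90°, α=105°
  d=(-0.2588,0.9659)  start (4,6)  tX=1.0818 tY=0.3727  stride 1/|dx|=3.8637 1/|dy|=1.0353
    cross y-line → (4,7), t=0.3727
    cross x-line → (3,7), t=1.0818
    cross y-line → (3,8), t=1.4080
    cross y-line → (3,9), t=2.4433 (wall)
  → r_3 = 2.4433

ranges = [5.8390, 1.7807, 2.4433]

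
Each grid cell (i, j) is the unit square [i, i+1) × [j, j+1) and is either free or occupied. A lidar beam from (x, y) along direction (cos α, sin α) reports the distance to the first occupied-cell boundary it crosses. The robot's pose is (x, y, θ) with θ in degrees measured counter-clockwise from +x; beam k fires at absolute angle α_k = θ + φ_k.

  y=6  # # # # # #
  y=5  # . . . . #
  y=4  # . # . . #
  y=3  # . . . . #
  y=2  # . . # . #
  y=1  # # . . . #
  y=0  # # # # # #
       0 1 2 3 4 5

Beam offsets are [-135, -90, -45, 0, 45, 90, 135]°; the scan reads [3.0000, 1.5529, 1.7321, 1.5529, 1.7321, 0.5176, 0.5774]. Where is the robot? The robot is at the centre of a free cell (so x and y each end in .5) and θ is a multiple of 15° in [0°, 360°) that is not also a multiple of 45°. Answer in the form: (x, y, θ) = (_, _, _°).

(x, y, θ) = (3.5, 4.5, 75°)

The pose lattice has 17·16 = 272 candidates. Test each by forward raycasting.
  (1.5, 2.5, 210°): beam 1 = 1.9319 ≠ 3.0000 ✗
  (3.5, 1.5, 300°): beam 1 = 1.5529 ≠ 3.0000 ✗
  (3.5, 1.5, 165°): beam 1 = 1.7321 ≠ 3.0000 ✗
  …
  (3.5, 4.5, 75°): r_1=3.0000, r_2=1.5529, r_3=1.7321, r_4=1.5529, r_5=1.7321, r_6=0.5176, r_7=0.5774 — all match ✓
Only this pose fits every beam.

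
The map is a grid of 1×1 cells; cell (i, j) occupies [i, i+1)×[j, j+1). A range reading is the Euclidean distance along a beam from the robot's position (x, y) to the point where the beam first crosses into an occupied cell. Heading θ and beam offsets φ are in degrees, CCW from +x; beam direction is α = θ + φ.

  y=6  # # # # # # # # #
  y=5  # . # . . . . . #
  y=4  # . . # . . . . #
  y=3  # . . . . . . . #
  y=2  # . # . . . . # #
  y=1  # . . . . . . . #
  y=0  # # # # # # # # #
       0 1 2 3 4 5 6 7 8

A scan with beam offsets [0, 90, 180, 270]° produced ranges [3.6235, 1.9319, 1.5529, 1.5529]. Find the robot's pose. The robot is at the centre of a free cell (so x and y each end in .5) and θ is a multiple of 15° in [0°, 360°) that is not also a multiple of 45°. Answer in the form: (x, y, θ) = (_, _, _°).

(x, y, θ) = (4.5, 2.5, 15°)

Candidates: 31 free-cell centres × 16 headings = 496 poses. Raycast each; keep the one whose scan matches to 4 dp.
  (5.5, 1.5, 120°): beam 1 = 3.0000 ≠ 3.6235 ✗
  (7.5, 3.5, 195°): beam 1 = 4.6587 ≠ 3.6235 ✗
  (6.5, 4.5, 330°): beam 1 = 1.7321 ≠ 3.6235 ✗
  (5.5, 5.5, 15°): beam 1 = 1.9319 ≠ 3.6235 ✗
  …
  (4.5, 2.5, 15°): r_1=3.6235, r_2=1.9319, r_3=1.5529, r_4=1.5529 — all match ✓
No second candidate reproduces the full scan.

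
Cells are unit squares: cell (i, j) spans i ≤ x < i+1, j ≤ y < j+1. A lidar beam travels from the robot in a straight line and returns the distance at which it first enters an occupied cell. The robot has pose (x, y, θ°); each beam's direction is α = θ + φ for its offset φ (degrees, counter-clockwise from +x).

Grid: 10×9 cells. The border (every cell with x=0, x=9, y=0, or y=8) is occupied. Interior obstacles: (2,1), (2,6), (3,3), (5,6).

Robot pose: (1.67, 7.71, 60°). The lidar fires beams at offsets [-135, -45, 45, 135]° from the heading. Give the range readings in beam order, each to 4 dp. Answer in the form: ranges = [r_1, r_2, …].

beam 1: φ=-135°, α=285°
  d=(0.2588,-0.9659)  start (1,7)  tX=1.2750 tY=0.7350  stride 1/|dx|=3.8637 1/|dy|=1.0353
    cross y-line → (1,6), t=0.7350
    cross x-line → (2,6), t=1.2750 (wall)
  → r_1 = 1.2750
beam 2: φ=-45°, α=15°
  d=(0.9659,0.2588)  start (1,7)  tX=0.3416 tY=1.1205  stride 1/|dx|=1.0353 1/|dy|=3.8637
    cross x-line → (2,7), t=0.3416
    cross y-line → (2,8), t=1.1205 (wall)
  → r_2 = 1.1205
beam 3: φ=45°, α=105°
  d=(-0.2588,0.9659)  start (1,7)  tX=2.5887 tY=0.3002  stride 1/|dx|=3.8637 1/|dy|=1.0353
    cross y-line → (1,8), t=0.3002 (wall)
  → r_3 = 0.3002
beam 4: φ=135°, α=195°
  d=(-0.9659,-0.2588)  start (1,7)  tX=0.6936 tY=2.7432  stride 1/|dx|=1.0353 1/|dy|=3.8637
    cross x-line → (0,7), t=0.6936 (wall)
  → r_4 = 0.6936

ranges = [1.2750, 1.1205, 0.3002, 0.6936]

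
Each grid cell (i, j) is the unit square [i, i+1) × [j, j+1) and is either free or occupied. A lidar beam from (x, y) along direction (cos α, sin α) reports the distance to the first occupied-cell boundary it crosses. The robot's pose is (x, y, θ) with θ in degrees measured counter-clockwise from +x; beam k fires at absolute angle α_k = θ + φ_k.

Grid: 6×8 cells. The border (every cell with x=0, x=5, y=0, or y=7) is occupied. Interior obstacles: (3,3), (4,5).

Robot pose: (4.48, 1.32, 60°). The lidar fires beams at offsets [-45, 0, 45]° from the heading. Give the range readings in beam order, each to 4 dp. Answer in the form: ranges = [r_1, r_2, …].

beam 1: φ=-45°, α=15°
  cosα=0.9659 sinα=0.2588 | (4,1) | tMaxX 0.5383 tMaxY 2.6273 | tΔX 1.0353 tΔY 3.8637
    t=0.5383 [x] (5,1) — stop
  → r_1 = 0.5383
beam 2: φ=0°, α=60°
  cosα=0.5000 sinα=0.8660 | (4,1) | tMaxX 1.0400 tMaxY 0.7852 | tΔX 2.0000 tΔY 1.1547
    t=0.7852 [y] (4,2)
    t=1.0400 [x] (5,2) — stop
  → r_2 = 1.0400
beam 3: φ=45°, α=105°
  cosα=-0.2588 sinα=0.9659 | (4,1) | tMaxX 1.8546 tMaxY 0.7040 | tΔX 3.8637 tΔY 1.0353
    t=0.7040 [y] (4,2)
    t=1.7393 [y] (4,3)
    t=1.8546 [x] (3,3) — stop
  → r_3 = 1.8546

ranges = [0.5383, 1.0400, 1.8546]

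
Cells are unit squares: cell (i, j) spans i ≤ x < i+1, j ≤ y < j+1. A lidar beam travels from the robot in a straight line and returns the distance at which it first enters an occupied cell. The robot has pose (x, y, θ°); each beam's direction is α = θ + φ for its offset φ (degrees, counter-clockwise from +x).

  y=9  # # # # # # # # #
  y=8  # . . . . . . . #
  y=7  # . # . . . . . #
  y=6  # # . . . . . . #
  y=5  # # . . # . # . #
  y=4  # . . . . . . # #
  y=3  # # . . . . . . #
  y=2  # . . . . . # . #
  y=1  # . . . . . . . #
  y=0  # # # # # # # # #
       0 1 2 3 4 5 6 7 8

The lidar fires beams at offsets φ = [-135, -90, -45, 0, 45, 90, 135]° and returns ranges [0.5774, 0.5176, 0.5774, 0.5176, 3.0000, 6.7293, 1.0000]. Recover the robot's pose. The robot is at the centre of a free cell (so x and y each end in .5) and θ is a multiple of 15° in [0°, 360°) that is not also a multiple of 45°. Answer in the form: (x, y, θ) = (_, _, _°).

Candidates: 48 free-cell centres × 16 headings = 768 poses. Raycast each; keep the one whose scan matches to 4 dp.
  (2.5, 2.5, 330°): beam 1 = 1.5529 ≠ 0.5774 ✗
  (4.5, 8.5, 30°): beam 1 = 7.7646 ≠ 0.5774 ✗
  (2.5, 5.5, 60°): beam 1 = 4.6587 ≠ 0.5774 ✗
  (3.5, 3.5, 300°): beam 1 = 1.5529 ≠ 0.5774 ✗
  …
  (7.5, 3.5, 105°): r_1=0.5774, r_2=0.5176, r_3=0.5774, r_4=0.5176, r_5=3.0000, r_6=6.7293, r_7=1.0000 — all match ✓
No second candidate reproduces the full scan.

(x, y, θ) = (7.5, 3.5, 105°)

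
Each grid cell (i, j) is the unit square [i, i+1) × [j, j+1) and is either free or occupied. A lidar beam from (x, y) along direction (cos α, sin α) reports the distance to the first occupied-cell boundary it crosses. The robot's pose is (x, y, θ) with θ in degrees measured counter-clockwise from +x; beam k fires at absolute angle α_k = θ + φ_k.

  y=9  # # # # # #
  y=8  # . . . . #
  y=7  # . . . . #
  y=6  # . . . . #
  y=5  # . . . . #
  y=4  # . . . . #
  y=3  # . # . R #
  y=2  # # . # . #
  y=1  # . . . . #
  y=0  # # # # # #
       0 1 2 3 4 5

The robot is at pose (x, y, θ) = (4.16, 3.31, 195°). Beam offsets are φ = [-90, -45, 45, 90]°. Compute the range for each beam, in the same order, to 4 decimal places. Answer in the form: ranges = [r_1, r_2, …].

ranges = [5.8907, 1.3395, 0.3580, 2.3915]

beam 1: φ=-90°, α=105°
  direction (-0.2588, 0.9659); cell (4,3); t to first gridline: x 0.6182, y 0.7143 (then +3.8637 / +1.0353)
    (3,3) via x @ 0.6182
    (3,4) via y @ 0.7143
    (3,5) via y @ 1.7496
    (3,6) via y @ 2.7849
    (3,7) via y @ 3.8202
    (2,7) via x @ 4.4819
    (2,8) via y @ 4.8554
    (2,9) via y @ 5.8907  # hit
  → r_1 = 5.8907
beam 2: φ=-45°, α=150°
  direction (-0.8660, 0.5000); cell (4,3); t to first gridline: x 0.1848, y 1.3800 (then +1.1547 / +2.0000)
    (3,3) via x @ 0.1848
    (2,3) via x @ 1.3395  # hit
  → r_2 = 1.3395
beam 3: φ=45°, α=240°
  direction (-0.5000, -0.8660); cell (4,3); t to first gridline: x 0.3200, y 0.3580 (then +2.0000 / +1.1547)
    (3,3) via x @ 0.3200
    (3,2) via y @ 0.3580  # hit
  → r_3 = 0.3580
beam 4: φ=90°, α=285°
  direction (0.2588, -0.9659); cell (4,3); t to first gridline: x 3.2455, y 0.3209 (then +3.8637 / +1.0353)
    (4,2) via y @ 0.3209
    (4,1) via y @ 1.3562
    (4,0) via y @ 2.3915  # hit
  → r_4 = 2.3915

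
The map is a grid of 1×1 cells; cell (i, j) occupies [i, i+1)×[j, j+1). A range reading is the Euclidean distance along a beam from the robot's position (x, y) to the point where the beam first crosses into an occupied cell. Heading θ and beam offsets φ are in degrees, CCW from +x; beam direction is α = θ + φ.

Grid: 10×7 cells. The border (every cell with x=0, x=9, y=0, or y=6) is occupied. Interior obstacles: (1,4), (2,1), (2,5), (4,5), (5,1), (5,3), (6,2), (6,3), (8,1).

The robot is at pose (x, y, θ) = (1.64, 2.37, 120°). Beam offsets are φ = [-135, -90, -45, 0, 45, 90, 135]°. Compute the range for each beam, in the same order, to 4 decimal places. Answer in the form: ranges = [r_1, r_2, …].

ranges = [3.4785, 7.2600, 2.7228, 1.2800, 0.6626, 0.7390, 1.4183]

beam 1: φ=-135°, α=345°
  cosα=0.9659 sinα=-0.2588 | (1,2) | tMaxX 0.3727 tMaxY 1.4296 | tΔX 1.0353 tΔY 3.8637
    t=0.3727 [x] (2,2)
    t=1.4080 [x] (3,2)
    t=1.4296 [y] (3,1)
    t=2.4433 [x] (4,1)
    t=3.4785 [x] (5,1) — stop
  → r_1 = 3.4785
beam 2: φ=-90°, α=30°
  cosα=0.8660 sinα=0.5000 | (1,2) | tMaxX 0.4157 tMaxY 1.2600 | tΔX 1.1547 tΔY 2.0000
    t=0.4157 [x] (2,2)
    t=1.2600 [y] (2,3)
    t=1.5704 [x] (3,3)
    t=2.7251 [x] (4,3)
    t=3.2600 [y] (4,4)
    t=3.8798 [x] (5,4)
    t=5.0345 [x] (6,4)
    t=5.2600 [y] (6,5)
    t=6.1892 [x] (7,5)
    t=7.2600 [y] (7,6) — stop
  → r_2 = 7.2600
beam 3: φ=-45°, α=75°
  cosα=0.2588 sinα=0.9659 | (1,2) | tMaxX 1.3909 tMaxY 0.6522 | tΔX 3.8637 tΔY 1.0353
    t=0.6522 [y] (1,3)
    t=1.3909 [x] (2,3)
    t=1.6875 [y] (2,4)
    t=2.7228 [y] (2,5) — stop
  → r_3 = 2.7228
beam 4: φ=0°, α=120°
  cosα=-0.5000 sinα=0.8660 | (1,2) | tMaxX 1.2800 tMaxY 0.7275 | tΔX 2.0000 tΔY 1.1547
    t=0.7275 [y] (1,3)
    t=1.2800 [x] (0,3) — stop
  → r_4 = 1.2800
beam 5: φ=45°, α=165°
  cosα=-0.9659 sinα=0.2588 | (1,2) | tMaxX 0.6626 tMaxY 2.4341 | tΔX 1.0353 tΔY 3.8637
    t=0.6626 [x] (0,2) — stop
  → r_5 = 0.6626
beam 6: φ=90°, α=210°
  cosα=-0.8660 sinα=-0.5000 | (1,2) | tMaxX 0.7390 tMaxY 0.7400 | tΔX 1.1547 tΔY 2.0000
    t=0.7390 [x] (0,2) — stop
  → r_6 = 0.7390
beam 7: φ=135°, α=255°
  cosα=-0.2588 sinα=-0.9659 | (1,2) | tMaxX 2.4728 tMaxY 0.3831 | tΔX 3.8637 tΔY 1.0353
    t=0.3831 [y] (1,1)
    t=1.4183 [y] (1,0) — stop
  → r_7 = 1.4183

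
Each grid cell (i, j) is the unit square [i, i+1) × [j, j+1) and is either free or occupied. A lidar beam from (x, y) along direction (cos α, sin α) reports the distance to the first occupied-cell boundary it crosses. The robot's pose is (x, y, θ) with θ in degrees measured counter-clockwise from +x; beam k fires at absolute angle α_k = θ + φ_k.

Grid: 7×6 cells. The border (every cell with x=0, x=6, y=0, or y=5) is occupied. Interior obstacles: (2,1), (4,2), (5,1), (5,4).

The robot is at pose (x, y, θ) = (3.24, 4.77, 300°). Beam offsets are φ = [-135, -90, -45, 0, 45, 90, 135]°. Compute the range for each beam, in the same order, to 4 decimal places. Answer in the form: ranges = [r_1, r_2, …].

beam 1: φ=-135°, α=165°
  direction (-0.9659, 0.2588); cell (3,4); t to first gridline: x 0.2485, y 0.8887 (then +1.0353 / +3.8637)
    (2,4) via x @ 0.2485
    (2,5) via y @ 0.8887  # hit
  → r_1 = 0.8887
beam 2: φ=-90°, α=210°
  direction (-0.8660, -0.5000); cell (3,4); t to first gridline: x 0.2771, y 1.5400 (then +1.1547 / +2.0000)
    (2,4) via x @ 0.2771
    (1,4) via x @ 1.4318
    (1,3) via y @ 1.5400
    (0,3) via x @ 2.5865  # hit
  → r_2 = 2.5865
beam 3: φ=-45°, α=255°
  direction (-0.2588, -0.9659); cell (3,4); t to first gridline: x 0.9273, y 0.7972 (then +3.8637 / +1.0353)
    (3,3) via y @ 0.7972
    (2,3) via x @ 0.9273
    (2,2) via y @ 1.8324
    (2,1) via y @ 2.8677  # hit
  → r_3 = 2.8677
beam 4: φ=0°, α=300°
  direction (0.5000, -0.8660); cell (3,4); t to first gridline: x 1.5200, y 0.8891 (then +2.0000 / +1.1547)
    (3,3) via y @ 0.8891
    (4,3) via x @ 1.5200
    (4,2) via y @ 2.0438  # hit
  → r_4 = 2.0438
beam 5: φ=45°, α=345°
  direction (0.9659, -0.2588); cell (3,4); t to first gridline: x 0.7868, y 2.9751 (then +1.0353 / +3.8637)
    (4,4) via x @ 0.7868
    (5,4) via x @ 1.8221  # hit
  → r_5 = 1.8221
beam 6: φ=90°, α=30°
  direction (0.8660, 0.5000); cell (3,4); t to first gridline: x 0.8776, y 0.4600 (then +1.1547 / +2.0000)
    (3,5) via y @ 0.4600  # hit
  → r_6 = 0.4600
beam 7: φ=135°, α=75°
  direction (0.2588, 0.9659); cell (3,4); t to first gridline: x 2.9364, y 0.2381 (then +3.8637 / +1.0353)
    (3,5) via y @ 0.2381  # hit
  → r_7 = 0.2381

ranges = [0.8887, 2.5865, 2.8677, 2.0438, 1.8221, 0.4600, 0.2381]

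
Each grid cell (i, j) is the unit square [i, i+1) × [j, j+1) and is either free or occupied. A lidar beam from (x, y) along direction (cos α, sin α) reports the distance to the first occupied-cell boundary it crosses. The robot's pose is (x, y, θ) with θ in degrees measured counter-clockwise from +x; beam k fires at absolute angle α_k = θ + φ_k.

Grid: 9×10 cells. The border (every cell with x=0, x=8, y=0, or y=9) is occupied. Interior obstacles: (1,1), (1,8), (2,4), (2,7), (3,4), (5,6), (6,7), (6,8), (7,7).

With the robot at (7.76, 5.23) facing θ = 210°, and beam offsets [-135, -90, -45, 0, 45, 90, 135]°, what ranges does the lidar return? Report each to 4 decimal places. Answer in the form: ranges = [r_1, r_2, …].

ranges = [0.9273, 2.0438, 6.9985, 6.6511, 4.3792, 0.4800, 0.2485]

beam 1: φ=-135°, α=75°
  d=(0.2588,0.9659)  start (7,5)  tX=0.9273 tY=0.7972  stride 1/|dx|=3.8637 1/|dy|=1.0353
    cross y-line → (7,6), t=0.7972
    cross x-line → (8,6), t=0.9273 (wall)
  → r_1 = 0.9273
beam 2: φ=-90°, α=120°
  d=(-0.5000,0.8660)  start (7,5)  tX=1.5200 tY=0.8891  stride 1/|dx|=2.0000 1/|dy|=1.1547
    cross y-line → (7,6), t=0.8891
    cross x-line → (6,6), t=1.5200
    cross y-line → (6,7), t=2.0438 (wall)
  → r_2 = 2.0438
beam 3: φ=-45°, α=165°
  d=(-0.9659,0.2588)  start (7,5)  tX=0.7868 tY=2.9751  stride 1/|dx|=1.0353 1/|dy|=3.8637
    cross x-line → (6,5), t=0.7868
    cross x-line → (5,5), t=1.8221
    cross x-line → (4,5), t=2.8574
    cross y-line → (4,6), t=2.9751
    cross x-line → (3,6), t=3.8926
    cross x-line → (2,6), t=4.9279
    cross x-line → (1,6), t=5.9632
    cross y-line → (1,7), t=6.8388
    cross x-line → (0,7), t=6.9985 (wall)
  → r_3 = 6.9985
beam 4: φ=0°, α=210°
  d=(-0.8660,-0.5000)  start (7,5)  tX=0.8776 tY=0.4600  stride 1/|dx|=1.1547 1/|dy|=2.0000
    cross y-line → (7,4), t=0.4600
    cross x-line → (6,4), t=0.8776
    cross x-line → (5,4), t=2.0323
    cross y-line → (5,3), t=2.4600
    cross x-line → (4,3), t=3.1870
    cross x-line → (3,3), t=4.3417
    cross y-line → (3,2), t=4.4600
    cross x-line → (2,2), t=5.4964
    cross y-line → (2,1), t=6.4600
    cross x-line → (1,1), t=6.6511 (wall)
  → r_4 = 6.6511
beam 5: φ=45°, α=255°
  d=(-0.2588,-0.9659)  start (7,5)  tX=2.9364 tY=0.2381  stride 1/|dx|=3.8637 1/|dy|=1.0353
    cross y-line → (7,4), t=0.2381
    cross y-line → (7,3), t=1.2734
    cross y-line → (7,2), t=2.3087
    cross x-line → (6,2), t=2.9364
    cross y-line → (6,1), t=3.3439
    cross y-line → (6,0), t=4.3792 (wall)
  → r_5 = 4.3792
beam 6: φ=90°, α=300°
  d=(0.5000,-0.8660)  start (7,5)  tX=0.4800 tY=0.2656  stride 1/|dx|=2.0000 1/|dy|=1.1547
    cross y-line → (7,4), t=0.2656
    cross x-line → (8,4), t=0.4800 (wall)
  → r_6 = 0.4800
beam 7: φ=135°, α=345°
  d=(0.9659,-0.2588)  start (7,5)  tX=0.2485 tY=0.8887  stride 1/|dx|=1.0353 1/|dy|=3.8637
    cross x-line → (8,5), t=0.2485 (wall)
  → r_7 = 0.2485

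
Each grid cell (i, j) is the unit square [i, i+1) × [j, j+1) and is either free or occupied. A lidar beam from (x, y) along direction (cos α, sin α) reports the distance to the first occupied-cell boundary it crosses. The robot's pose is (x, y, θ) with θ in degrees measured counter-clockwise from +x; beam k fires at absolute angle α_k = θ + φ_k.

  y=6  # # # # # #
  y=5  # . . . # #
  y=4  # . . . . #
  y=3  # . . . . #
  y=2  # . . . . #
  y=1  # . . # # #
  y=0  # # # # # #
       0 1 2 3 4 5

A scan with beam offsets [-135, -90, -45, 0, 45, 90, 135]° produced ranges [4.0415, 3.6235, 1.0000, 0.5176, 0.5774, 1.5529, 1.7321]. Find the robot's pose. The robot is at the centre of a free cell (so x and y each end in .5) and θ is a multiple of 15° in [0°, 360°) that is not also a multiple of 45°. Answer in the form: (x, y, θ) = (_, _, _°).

(x, y, θ) = (1.5, 2.5, 165°)

Candidates: 17 free-cell centres × 16 headings = 272 poses. Raycast each; keep the one whose scan matches to 4 dp.
  (3.5, 4.5, 330°): beam 1 = 2.5882 ≠ 4.0415 ✗
  (4.5, 3.5, 60°): beam 1 = 1.5529 ≠ 4.0415 ✗
  (1.5, 3.5, 75°): beam 1 = 2.8868 ≠ 4.0415 ✗
  (3.5, 3.5, 165°): beam 1 = 1.7321 ≠ 4.0415 ✗
  …
  (1.5, 2.5, 165°): r_1=4.0415, r_2=3.6235, r_3=1.0000, r_4=0.5176, r_5=0.5774, r_6=1.5529, r_7=1.7321 — all match ✓
No second candidate reproduces the full scan.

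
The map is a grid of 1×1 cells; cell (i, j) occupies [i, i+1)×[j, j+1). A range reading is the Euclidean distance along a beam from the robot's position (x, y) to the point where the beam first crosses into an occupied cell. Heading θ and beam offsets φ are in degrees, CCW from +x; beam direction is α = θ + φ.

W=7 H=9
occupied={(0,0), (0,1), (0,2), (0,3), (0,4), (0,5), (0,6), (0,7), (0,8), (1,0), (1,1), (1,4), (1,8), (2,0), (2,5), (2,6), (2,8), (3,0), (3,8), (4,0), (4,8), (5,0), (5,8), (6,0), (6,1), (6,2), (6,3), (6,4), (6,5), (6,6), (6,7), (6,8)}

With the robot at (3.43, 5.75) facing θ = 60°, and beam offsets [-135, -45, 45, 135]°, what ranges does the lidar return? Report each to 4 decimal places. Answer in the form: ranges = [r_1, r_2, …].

ranges = [4.9176, 2.6607, 2.3294, 0.4452]

beam 1: φ=-135°, α=285°
  direction (0.2588, -0.9659); cell (3,5); t to first gridline: x 2.2023, y 0.7765 (then +3.8637 / +1.0353)
    (3,4) via y @ 0.7765
    (3,3) via y @ 1.8117
    (4,3) via x @ 2.2023
    (4,2) via y @ 2.8470
    (4,1) via y @ 3.8823
    (4,0) via y @ 4.9176  # hit
  → r_1 = 4.9176
beam 2: φ=-45°, α=15°
  direction (0.9659, 0.2588); cell (3,5); t to first gridline: x 0.5901, y 0.9659 (then +1.0353 / +3.8637)
    (4,5) via x @ 0.5901
    (4,6) via y @ 0.9659
    (5,6) via x @ 1.6254
    (6,6) via x @ 2.6607  # hit
  → r_2 = 2.6607
beam 3: φ=45°, α=105°
  direction (-0.2588, 0.9659); cell (3,5); t to first gridline: x 1.6614, y 0.2588 (then +3.8637 / +1.0353)
    (3,6) via y @ 0.2588
    (3,7) via y @ 1.2941
    (2,7) via x @ 1.6614
    (2,8) via y @ 2.3294  # hit
  → r_3 = 2.3294
beam 4: φ=135°, α=195°
  direction (-0.9659, -0.2588); cell (3,5); t to first gridline: x 0.4452, y 2.8978 (then +1.0353 / +3.8637)
    (2,5) via x @ 0.4452  # hit
  → r_4 = 0.4452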